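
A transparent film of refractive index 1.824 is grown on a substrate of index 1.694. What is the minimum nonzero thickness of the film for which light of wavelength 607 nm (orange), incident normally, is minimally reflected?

166 nm

Ray reflecting at the top interface goes from n = 1.0 toward n = 1.824: a half-wave phase shift.
Bottom surface (1.824 → 1.694): reflection off a lower-index medium gives no phase shift.
Exactly one π shift → a net half-wave offset.
So the condition for destructive reflection is 2 n t = m λ.
Minimum nonzero at m = 1: t = λ / (2 n) = 607 / (2 × 1.824) = 166 nm.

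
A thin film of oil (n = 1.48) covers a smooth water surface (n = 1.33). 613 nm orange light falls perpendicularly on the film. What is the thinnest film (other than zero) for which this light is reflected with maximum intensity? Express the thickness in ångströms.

1035 Å

Ray reflecting at the top interface goes from n = 1.0 toward n = 1.48: a half-wave phase shift.
Ray reflecting at the bottom interface goes from n = 1.48 toward n = 1.33: no phase shift.
Exactly one π shift → a net half-wave offset.
For strong reflection here: 2 n t = (m + ½) λ.
Minimum at m = 0: t = λ / (4 n) = 613 / (4 × 1.48) = 104 nm.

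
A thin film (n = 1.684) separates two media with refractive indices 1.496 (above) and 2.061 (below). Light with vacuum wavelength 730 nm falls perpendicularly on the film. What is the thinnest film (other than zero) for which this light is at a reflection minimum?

Top surface (1.496 → 1.684): reflection off a higher-index medium gives a half-wave phase shift.
Bottom surface (1.684 → 2.061): reflection off a higher-index medium gives a half-wave phase shift.
Zero or two π shifts → no net half-wave offset.
With no net inversion, destructive interference in reflection requires 2 n t = (m + ½) λ.
Minimum at m = 0: t = λ / (4 n) = 730 / (4 × 1.684) = 108 nm.

108 nm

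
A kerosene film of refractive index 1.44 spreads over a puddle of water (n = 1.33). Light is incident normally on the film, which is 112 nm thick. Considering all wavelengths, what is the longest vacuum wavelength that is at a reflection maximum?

Top surface (1.0 → 1.44): reflection off a higher-index medium gives a half-wave phase shift.
At the lower boundary (n = 1.44 to n = 1.33) the reflected ray undergoes no phase shift.
Exactly one π shift → a net half-wave offset.
So the condition for constructive reflection is 2 n t = (m + ½) λ.
λ = 2 n t / (m + ½). The longest wavelength is m = 0: λ = 2 × 1.44 × 112 / 0.500 = 645 nm.

645 nm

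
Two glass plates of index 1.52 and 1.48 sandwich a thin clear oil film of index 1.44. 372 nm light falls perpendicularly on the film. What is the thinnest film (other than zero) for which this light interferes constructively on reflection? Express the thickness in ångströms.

Top surface (1.52 → 1.44): reflection off a lower-index medium gives no phase shift.
At the lower boundary (n = 1.44 to n = 1.48) the reflected ray undergoes a half-wave phase shift.
Net: one phase inversion between the two reflected rays.
For maximum reflection here: 2 n t = (m + ½) λ.
Minimum at m = 0: t = λ / (4 n) = 372 / (4 × 1.44) = 64.6 nm.

646 Å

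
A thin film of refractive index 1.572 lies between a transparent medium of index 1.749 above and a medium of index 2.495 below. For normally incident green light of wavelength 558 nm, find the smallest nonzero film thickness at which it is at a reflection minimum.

Ray reflecting at the top interface goes from n = 1.749 toward n = 1.572: no phase shift.
Bottom surface (1.572 → 2.495): reflection off a higher-index medium gives a half-wave phase shift.
Exactly one π shift → a net half-wave offset.
With one net inversion, destructive interference in reflection requires 2 n t = m λ.
Minimum nonzero at m = 1: t = λ / (2 n) = 558 / (2 × 1.572) = 177 nm.

177 nm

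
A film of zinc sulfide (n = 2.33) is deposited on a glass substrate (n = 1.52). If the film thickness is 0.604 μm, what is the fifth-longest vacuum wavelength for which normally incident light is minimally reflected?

At the upper boundary (n = 1.0 to n = 2.33) the reflected ray undergoes a half-wave phase shift.
Bottom surface (2.33 → 1.52): reflection off a lower-index medium gives no phase shift.
Exactly one π shift → a net half-wave offset.
With one net inversion, destructive interference in reflection requires 2 n t = m λ.
λ = 2 n t / m. The fifth-longest wavelength is m = 5: λ = 2 × 2.33 × 604 / 5.00 = 563 nm.

563 nm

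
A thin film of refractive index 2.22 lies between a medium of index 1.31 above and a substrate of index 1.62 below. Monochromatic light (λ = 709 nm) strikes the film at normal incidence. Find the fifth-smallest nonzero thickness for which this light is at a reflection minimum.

798 nm

Ray reflecting at the top interface goes from n = 1.31 toward n = 2.22: a half-wave phase shift.
Bottom surface (2.22 → 1.62): reflection off a lower-index medium gives no phase shift.
Net: one phase inversion between the two reflected rays.
With one net inversion, destructive interference in reflection requires 2 n t = m λ.
The fifth-smallest nonzero thickness corresponds to m = 5: t = m λ / (2 n) = 5.00 × 709 / (2 × 2.22) = 798 nm.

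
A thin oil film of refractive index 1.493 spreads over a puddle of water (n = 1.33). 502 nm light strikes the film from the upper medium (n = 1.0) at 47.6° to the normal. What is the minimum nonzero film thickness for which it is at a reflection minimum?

193 nm

At the upper boundary (n = 1.0 to n = 1.493) the reflected ray undergoes a half-wave phase shift.
Ray reflecting at the bottom interface goes from n = 1.493 toward n = 1.33: no phase shift.
Net: one phase inversion between the two reflected rays.
With one net inversion, destructive interference in reflection requires 2 n t cos θ_r = m λ.
Snell's law: 1.0 sin 47.6° = 1.493 sin θ_r → sin θ_r = 0.495, cos θ_r = 0.869.
Minimum nonzero at m = 1: t = λ / (2 n cos θ_r) = 502 / (2 × 1.493 × 0.869) = 193 nm.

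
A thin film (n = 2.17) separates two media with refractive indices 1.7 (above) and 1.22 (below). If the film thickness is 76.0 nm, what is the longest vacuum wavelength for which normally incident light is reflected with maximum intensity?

660 nm

At the upper boundary (n = 1.7 to n = 2.17) the reflected ray undergoes a half-wave phase shift.
At the lower boundary (n = 2.17 to n = 1.22) the reflected ray undergoes no phase shift.
Exactly one π shift → a net half-wave offset.
So the condition for constructive reflection is 2 n t = (m + ½) λ.
λ = 2 n t / (m + ½). The longest wavelength is m = 0: λ = 2 × 2.17 × 76.0 / 0.500 = 660 nm.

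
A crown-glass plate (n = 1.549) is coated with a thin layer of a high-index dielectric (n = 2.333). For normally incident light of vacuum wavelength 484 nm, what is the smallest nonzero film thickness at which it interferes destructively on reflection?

104 nm

Ray reflecting at the top interface goes from n = 1.0 toward n = 2.333: a half-wave phase shift.
Ray reflecting at the bottom interface goes from n = 2.333 toward n = 1.549: no phase shift.
The two reflections differ by half a wavelength.
For weak reflection here: 2 n t = m λ.
The smallest nonzero thickness corresponds to m = 1: t = m λ / (2 n) = 1.00 × 484 / (2 × 2.333) = 104 nm.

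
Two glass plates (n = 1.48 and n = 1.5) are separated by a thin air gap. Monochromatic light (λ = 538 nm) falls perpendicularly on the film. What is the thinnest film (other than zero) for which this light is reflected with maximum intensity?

Ray reflecting at the top interface goes from n = 1.48 toward n = 1.0: no phase shift.
At the lower boundary (n = 1.0 to n = 1.5) the reflected ray undergoes a half-wave phase shift.
Exactly one π shift → a net half-wave offset.
So the condition for constructive reflection is 2 n t = (m + ½) λ.
Minimum at m = 0: t = λ / (4 n) = 538 / (4 × 1.0) = 135 nm.

135 nm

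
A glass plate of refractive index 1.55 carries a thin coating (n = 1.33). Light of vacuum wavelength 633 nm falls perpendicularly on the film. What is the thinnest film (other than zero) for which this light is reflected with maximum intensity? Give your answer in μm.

0.238 μm

Top surface (1.0 → 1.33): reflection off a higher-index medium gives a half-wave phase shift.
Ray reflecting at the bottom interface goes from n = 1.33 toward n = 1.55: a half-wave phase shift.
Zero or two π shifts → no net half-wave offset.
With no net inversion, constructive interference in reflection requires 2 n t = m λ.
Minimum nonzero at m = 1: t = λ / (2 n) = 633 / (2 × 1.33) = 238 nm.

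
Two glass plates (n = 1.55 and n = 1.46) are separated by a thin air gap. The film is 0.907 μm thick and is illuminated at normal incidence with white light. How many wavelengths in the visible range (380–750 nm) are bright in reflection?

3

Ray reflecting at the top interface goes from n = 1.55 toward n = 1.0: no phase shift.
Ray reflecting at the bottom interface goes from n = 1.0 toward n = 1.46: a half-wave phase shift.
The two reflections differ by half a wavelength.
With one net inversion, constructive interference in reflection requires 2 n t = (m + ½) λ.
λ = 2 n t / (m + ½) = 1814 / (m + ½) nm.
m=1: 1209 nm (IR); m=2: 726 nm (visible); m=3: 518 nm (visible); m=4: 403 nm (visible); m=5: 330 nm (UV).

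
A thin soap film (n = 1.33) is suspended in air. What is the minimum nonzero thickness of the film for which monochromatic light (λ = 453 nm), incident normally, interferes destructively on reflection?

At the upper boundary (n = 1.0 to n = 1.33) the reflected ray undergoes a half-wave phase shift.
At the lower boundary (n = 1.33 to n = 1.0) the reflected ray undergoes no phase shift.
Exactly one π shift → a net half-wave offset.
With one net inversion, destructive interference in reflection requires 2 n t = m λ.
Minimum nonzero at m = 1: t = λ / (2 n) = 453 / (2 × 1.33) = 170 nm.

170 nm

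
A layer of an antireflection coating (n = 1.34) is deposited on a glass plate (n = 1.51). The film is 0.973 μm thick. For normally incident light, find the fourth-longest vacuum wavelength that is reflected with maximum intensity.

652 nm

At the upper boundary (n = 1.0 to n = 1.34) the reflected ray undergoes a half-wave phase shift.
Ray reflecting at the bottom interface goes from n = 1.34 toward n = 1.51: a half-wave phase shift.
The two reflections carry the same phase change, so no net offset.
With no net inversion, constructive interference in reflection requires 2 n t = m λ.
λ = 2 n t / m. The fourth-longest wavelength is m = 4: λ = 2 × 1.34 × 973 / 4.00 = 652 nm.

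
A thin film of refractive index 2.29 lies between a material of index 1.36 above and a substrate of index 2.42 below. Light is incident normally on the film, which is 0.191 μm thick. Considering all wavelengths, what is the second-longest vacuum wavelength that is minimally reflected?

Ray reflecting at the top interface goes from n = 1.36 toward n = 2.29: a half-wave phase shift.
At the lower boundary (n = 2.29 to n = 2.42) the reflected ray undergoes a half-wave phase shift.
Net: no relative phase inversion (both shifts match).
So the condition for destructive reflection is 2 n t = (m + ½) λ.
λ = 2 n t / (m + ½). The second-longest wavelength is m = 1: λ = 2 × 2.29 × 191 / 1.50 = 583 nm.

583 nm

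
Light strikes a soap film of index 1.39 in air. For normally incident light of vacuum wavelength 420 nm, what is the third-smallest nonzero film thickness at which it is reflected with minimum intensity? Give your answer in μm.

0.453 μm

Ray reflecting at the top interface goes from n = 1.0 toward n = 1.39: a half-wave phase shift.
Bottom surface (1.39 → 1.0): reflection off a lower-index medium gives no phase shift.
The two reflections differ by half a wavelength.
For dark reflection here: 2 n t = m λ.
The third-smallest nonzero thickness corresponds to m = 3: t = m λ / (2 n) = 3.00 × 420 / (2 × 1.39) = 453 nm.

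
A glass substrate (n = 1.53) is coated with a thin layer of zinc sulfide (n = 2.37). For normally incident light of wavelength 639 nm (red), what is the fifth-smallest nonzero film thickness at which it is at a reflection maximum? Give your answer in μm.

0.607 μm

At the upper boundary (n = 1.0 to n = 2.37) the reflected ray undergoes a half-wave phase shift.
Ray reflecting at the bottom interface goes from n = 2.37 toward n = 1.53: no phase shift.
Net: one phase inversion between the two reflected rays.
With one net inversion, constructive interference in reflection requires 2 n t = (m + ½) λ.
The fifth-smallest nonzero thickness corresponds to m = 4: t = (m + ½) λ / (2 n) = 4.50 × 639 / (2 × 2.37) = 607 nm.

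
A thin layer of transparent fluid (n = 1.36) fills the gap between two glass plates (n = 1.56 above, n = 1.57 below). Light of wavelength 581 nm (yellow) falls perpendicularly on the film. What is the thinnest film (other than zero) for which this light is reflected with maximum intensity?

107 nm

At the upper boundary (n = 1.56 to n = 1.36) the reflected ray undergoes no phase shift.
Ray reflecting at the bottom interface goes from n = 1.36 toward n = 1.57: a half-wave phase shift.
The two reflections differ by half a wavelength.
With one net inversion, constructive interference in reflection requires 2 n t = (m + ½) λ.
Minimum at m = 0: t = λ / (4 n) = 581 / (4 × 1.36) = 107 nm.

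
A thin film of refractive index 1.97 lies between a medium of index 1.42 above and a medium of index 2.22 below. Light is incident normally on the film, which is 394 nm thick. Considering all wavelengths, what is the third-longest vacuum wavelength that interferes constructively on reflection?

517 nm

At the upper boundary (n = 1.42 to n = 1.97) the reflected ray undergoes a half-wave phase shift.
Ray reflecting at the bottom interface goes from n = 1.97 toward n = 2.22: a half-wave phase shift.
Zero or two π shifts → no net half-wave offset.
With no net inversion, constructive interference in reflection requires 2 n t = m λ.
λ = 2 n t / m. The third-longest wavelength is m = 3: λ = 2 × 1.97 × 394 / 3.00 = 517 nm.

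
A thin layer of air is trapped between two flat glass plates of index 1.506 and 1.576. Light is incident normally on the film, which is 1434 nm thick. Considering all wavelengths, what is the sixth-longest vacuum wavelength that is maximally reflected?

521 nm

Ray reflecting at the top interface goes from n = 1.506 toward n = 1.0: no phase shift.
Ray reflecting at the bottom interface goes from n = 1.0 toward n = 1.576: a half-wave phase shift.
Net: one phase inversion between the two reflected rays.
For strong reflection here: 2 n t = (m + ½) λ.
λ = 2 n t / (m + ½). The sixth-longest wavelength is m = 5: λ = 2 × 1.0 × 1434 / 5.50 = 521 nm.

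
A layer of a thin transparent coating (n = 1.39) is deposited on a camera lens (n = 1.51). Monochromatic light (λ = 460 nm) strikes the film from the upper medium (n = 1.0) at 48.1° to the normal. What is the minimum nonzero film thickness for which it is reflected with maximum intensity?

196 nm

Top surface (1.0 → 1.39): reflection off a higher-index medium gives a half-wave phase shift.
Bottom surface (1.39 → 1.51): reflection off a higher-index medium gives a half-wave phase shift.
Net: no relative phase inversion (both shifts match).
With no net inversion, constructive interference in reflection requires 2 n t cos θ_r = m λ.
Snell's law: 1.0 sin 48.1° = 1.39 sin θ_r → sin θ_r = 0.535, cos θ_r = 0.845.
Minimum nonzero at m = 1: t = λ / (2 n cos θ_r) = 460 / (2 × 1.39 × 0.845) = 196 nm.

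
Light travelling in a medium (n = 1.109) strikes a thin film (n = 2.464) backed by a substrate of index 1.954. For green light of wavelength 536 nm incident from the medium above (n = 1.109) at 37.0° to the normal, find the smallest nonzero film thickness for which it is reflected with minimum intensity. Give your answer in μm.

Top surface (1.109 → 2.464): reflection off a higher-index medium gives a half-wave phase shift.
Ray reflecting at the bottom interface goes from n = 2.464 toward n = 1.954: no phase shift.
The two reflections differ by half a wavelength.
For dark reflection here: 2 n t cos θ_r = m λ.
Snell's law: 1.109 sin 37.0° = 2.464 sin θ_r → sin θ_r = 0.271, cos θ_r = 0.963.
Minimum nonzero at m = 1: t = λ / (2 n cos θ_r) = 536 / (2 × 2.464 × 0.963) = 113 nm.

0.113 μm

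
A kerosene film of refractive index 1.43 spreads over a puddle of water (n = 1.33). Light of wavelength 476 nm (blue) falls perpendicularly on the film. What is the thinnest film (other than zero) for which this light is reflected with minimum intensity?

166 nm

Top surface (1.0 → 1.43): reflection off a higher-index medium gives a half-wave phase shift.
Ray reflecting at the bottom interface goes from n = 1.43 toward n = 1.33: no phase shift.
Net: one phase inversion between the two reflected rays.
For weak reflection here: 2 n t = m λ.
Minimum nonzero at m = 1: t = λ / (2 n) = 476 / (2 × 1.43) = 166 nm.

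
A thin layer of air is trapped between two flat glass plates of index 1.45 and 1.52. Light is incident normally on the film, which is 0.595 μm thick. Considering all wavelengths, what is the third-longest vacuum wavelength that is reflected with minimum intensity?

397 nm

Ray reflecting at the top interface goes from n = 1.45 toward n = 1.0: no phase shift.
Bottom surface (1.0 → 1.52): reflection off a higher-index medium gives a half-wave phase shift.
The two reflections differ by half a wavelength.
With one net inversion, destructive interference in reflection requires 2 n t = m λ.
λ = 2 n t / m. The third-longest wavelength is m = 3: λ = 2 × 1.0 × 595 / 3.00 = 397 nm.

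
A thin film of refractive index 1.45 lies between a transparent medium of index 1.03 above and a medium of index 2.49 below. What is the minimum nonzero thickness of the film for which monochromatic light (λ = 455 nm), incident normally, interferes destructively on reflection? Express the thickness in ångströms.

Ray reflecting at the top interface goes from n = 1.03 toward n = 1.45: a half-wave phase shift.
Ray reflecting at the bottom interface goes from n = 1.45 toward n = 2.49: a half-wave phase shift.
Zero or two π shifts → no net half-wave offset.
For weak reflection here: 2 n t = (m + ½) λ.
Minimum at m = 0: t = λ / (4 n) = 455 / (4 × 1.45) = 78.4 nm.

784 Å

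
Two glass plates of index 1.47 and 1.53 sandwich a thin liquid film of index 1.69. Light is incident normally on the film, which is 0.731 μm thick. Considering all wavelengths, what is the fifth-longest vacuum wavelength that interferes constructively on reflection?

Top surface (1.47 → 1.69): reflection off a higher-index medium gives a half-wave phase shift.
Ray reflecting at the bottom interface goes from n = 1.69 toward n = 1.53: no phase shift.
The two reflections differ by half a wavelength.
For maximum reflection here: 2 n t = (m + ½) λ.
λ = 2 n t / (m + ½). The fifth-longest wavelength is m = 4: λ = 2 × 1.69 × 731 / 4.50 = 549 nm.

549 nm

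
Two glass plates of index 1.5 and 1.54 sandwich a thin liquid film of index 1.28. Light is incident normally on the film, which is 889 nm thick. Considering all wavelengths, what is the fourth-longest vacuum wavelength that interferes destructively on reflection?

At the upper boundary (n = 1.5 to n = 1.28) the reflected ray undergoes no phase shift.
Ray reflecting at the bottom interface goes from n = 1.28 toward n = 1.54: a half-wave phase shift.
Exactly one π shift → a net half-wave offset.
With one net inversion, destructive interference in reflection requires 2 n t = m λ.
λ = 2 n t / m. The fourth-longest wavelength is m = 4: λ = 2 × 1.28 × 889 / 4.00 = 569 nm.

569 nm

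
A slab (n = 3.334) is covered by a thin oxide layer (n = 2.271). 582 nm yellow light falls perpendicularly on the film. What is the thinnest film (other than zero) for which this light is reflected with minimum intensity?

Top surface (1.0 → 2.271): reflection off a higher-index medium gives a half-wave phase shift.
Ray reflecting at the bottom interface goes from n = 2.271 toward n = 3.334: a half-wave phase shift.
The two reflections carry the same phase change, so no net offset.
So the condition for destructive reflection is 2 n t = (m + ½) λ.
Minimum at m = 0: t = λ / (4 n) = 582 / (4 × 2.271) = 64.1 nm.

64.1 nm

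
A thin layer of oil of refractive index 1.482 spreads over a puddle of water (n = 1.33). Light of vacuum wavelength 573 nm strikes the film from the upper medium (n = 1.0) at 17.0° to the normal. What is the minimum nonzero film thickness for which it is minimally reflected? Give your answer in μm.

Top surface (1.0 → 1.482): reflection off a higher-index medium gives a half-wave phase shift.
At the lower boundary (n = 1.482 to n = 1.33) the reflected ray undergoes no phase shift.
Net: one phase inversion between the two reflected rays.
With one net inversion, destructive interference in reflection requires 2 n t cos θ_r = m λ.
Snell's law: 1.0 sin 17.0° = 1.482 sin θ_r → sin θ_r = 0.197, cos θ_r = 0.980.
Minimum nonzero at m = 1: t = λ / (2 n cos θ_r) = 573 / (2 × 1.482 × 0.980) = 197 nm.

0.197 μm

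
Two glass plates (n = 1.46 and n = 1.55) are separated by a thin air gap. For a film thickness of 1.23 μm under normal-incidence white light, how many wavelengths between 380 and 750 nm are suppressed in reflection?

Ray reflecting at the top interface goes from n = 1.46 toward n = 1.0: no phase shift.
Bottom surface (1.0 → 1.55): reflection off a higher-index medium gives a half-wave phase shift.
Net: one phase inversion between the two reflected rays.
With one net inversion, destructive interference in reflection requires 2 n t = m λ.
λ = 2 n t / m = 2460 / m nm.
m=3: 820 nm (IR); m=4: 615 nm (visible); m=5: 492 nm (visible); m=6: 410 nm (visible); m=7: 351 nm (UV).

3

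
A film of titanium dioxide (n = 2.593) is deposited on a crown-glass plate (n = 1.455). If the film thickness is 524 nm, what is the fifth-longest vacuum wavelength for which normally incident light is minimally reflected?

Ray reflecting at the top interface goes from n = 1.0 toward n = 2.593: a half-wave phase shift.
Bottom surface (2.593 → 1.455): reflection off a lower-index medium gives no phase shift.
Net: one phase inversion between the two reflected rays.
With one net inversion, destructive interference in reflection requires 2 n t = m λ.
λ = 2 n t / m. The fifth-longest wavelength is m = 5: λ = 2 × 2.593 × 524 / 5.00 = 543 nm.

543 nm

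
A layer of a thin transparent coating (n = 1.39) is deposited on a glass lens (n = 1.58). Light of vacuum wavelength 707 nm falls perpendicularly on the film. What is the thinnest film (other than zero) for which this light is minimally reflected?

Top surface (1.0 → 1.39): reflection off a higher-index medium gives a half-wave phase shift.
Bottom surface (1.39 → 1.58): reflection off a higher-index medium gives a half-wave phase shift.
Net: no relative phase inversion (both shifts match).
So the condition for destructive reflection is 2 n t = (m + ½) λ.
Minimum at m = 0: t = λ / (4 n) = 707 / (4 × 1.39) = 127 nm.

127 nm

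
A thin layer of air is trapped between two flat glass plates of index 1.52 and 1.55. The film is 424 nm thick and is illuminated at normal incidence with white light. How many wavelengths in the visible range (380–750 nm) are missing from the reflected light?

Ray reflecting at the top interface goes from n = 1.52 toward n = 1.0: no phase shift.
At the lower boundary (n = 1.0 to n = 1.55) the reflected ray undergoes a half-wave phase shift.
Net: one phase inversion between the two reflected rays.
So the condition for destructive reflection is 2 n t = m λ.
λ = 2 n t / m = 848 / m nm.
m=1: 848 nm (IR); m=2: 424 nm (visible); m=3: 283 nm (UV).

1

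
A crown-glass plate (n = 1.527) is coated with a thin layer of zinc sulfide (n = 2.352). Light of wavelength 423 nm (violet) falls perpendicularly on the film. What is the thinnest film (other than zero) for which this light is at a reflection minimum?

Top surface (1.0 → 2.352): reflection off a higher-index medium gives a half-wave phase shift.
Ray reflecting at the bottom interface goes from n = 2.352 toward n = 1.527: no phase shift.
The two reflections differ by half a wavelength.
With one net inversion, destructive interference in reflection requires 2 n t = m λ.
Minimum nonzero at m = 1: t = λ / (2 n) = 423 / (2 × 2.352) = 89.9 nm.

89.9 nm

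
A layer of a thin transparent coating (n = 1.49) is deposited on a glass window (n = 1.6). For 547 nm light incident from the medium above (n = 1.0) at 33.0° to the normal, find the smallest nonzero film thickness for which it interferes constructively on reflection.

197 nm

At the upper boundary (n = 1.0 to n = 1.49) the reflected ray undergoes a half-wave phase shift.
At the lower boundary (n = 1.49 to n = 1.6) the reflected ray undergoes a half-wave phase shift.
Net: no relative phase inversion (both shifts match).
With no net inversion, constructive interference in reflection requires 2 n t cos θ_r = m λ.
Snell's law: 1.0 sin 33.0° = 1.49 sin θ_r → sin θ_r = 0.366, cos θ_r = 0.931.
Minimum nonzero at m = 1: t = λ / (2 n cos θ_r) = 547 / (2 × 1.49 × 0.931) = 197 nm.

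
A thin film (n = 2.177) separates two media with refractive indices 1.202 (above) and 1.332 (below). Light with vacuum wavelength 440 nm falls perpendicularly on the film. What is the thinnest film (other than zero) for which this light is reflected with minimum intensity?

101 nm

Top surface (1.202 → 2.177): reflection off a higher-index medium gives a half-wave phase shift.
Bottom surface (2.177 → 1.332): reflection off a lower-index medium gives no phase shift.
Exactly one π shift → a net half-wave offset.
So the condition for destructive reflection is 2 n t = m λ.
Minimum nonzero at m = 1: t = λ / (2 n) = 440 / (2 × 2.177) = 101 nm.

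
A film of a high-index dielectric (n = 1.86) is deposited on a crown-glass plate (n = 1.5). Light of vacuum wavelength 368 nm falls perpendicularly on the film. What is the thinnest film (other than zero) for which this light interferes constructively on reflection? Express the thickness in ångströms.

Ray reflecting at the top interface goes from n = 1.0 toward n = 1.86: a half-wave phase shift.
Bottom surface (1.86 → 1.5): reflection off a lower-index medium gives no phase shift.
Net: one phase inversion between the two reflected rays.
So the condition for constructive reflection is 2 n t = (m + ½) λ.
Minimum at m = 0: t = λ / (4 n) = 368 / (4 × 1.86) = 49.5 nm.

495 Å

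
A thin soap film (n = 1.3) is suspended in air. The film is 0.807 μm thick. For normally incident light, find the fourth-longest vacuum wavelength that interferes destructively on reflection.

Ray reflecting at the top interface goes from n = 1.0 toward n = 1.3: a half-wave phase shift.
At the lower boundary (n = 1.3 to n = 1.0) the reflected ray undergoes no phase shift.
Exactly one π shift → a net half-wave offset.
For minimum reflection here: 2 n t = m λ.
λ = 2 n t / m. The fourth-longest wavelength is m = 4: λ = 2 × 1.3 × 807 / 4.00 = 525 nm.

525 nm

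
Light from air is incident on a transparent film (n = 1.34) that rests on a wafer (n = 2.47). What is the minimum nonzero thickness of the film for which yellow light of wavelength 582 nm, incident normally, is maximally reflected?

Top surface (1.0 → 1.34): reflection off a higher-index medium gives a half-wave phase shift.
Bottom surface (1.34 → 2.47): reflection off a higher-index medium gives a half-wave phase shift.
The two reflections carry the same phase change, so no net offset.
So the condition for constructive reflection is 2 n t = m λ.
Minimum nonzero at m = 1: t = λ / (2 n) = 582 / (2 × 1.34) = 217 nm.

217 nm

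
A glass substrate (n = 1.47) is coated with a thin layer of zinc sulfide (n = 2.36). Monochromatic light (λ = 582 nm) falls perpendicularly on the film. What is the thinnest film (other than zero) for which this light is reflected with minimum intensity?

123 nm

At the upper boundary (n = 1.0 to n = 2.36) the reflected ray undergoes a half-wave phase shift.
Bottom surface (2.36 → 1.47): reflection off a lower-index medium gives no phase shift.
The two reflections differ by half a wavelength.
For minimum reflection here: 2 n t = m λ.
Minimum nonzero at m = 1: t = λ / (2 n) = 582 / (2 × 2.36) = 123 nm.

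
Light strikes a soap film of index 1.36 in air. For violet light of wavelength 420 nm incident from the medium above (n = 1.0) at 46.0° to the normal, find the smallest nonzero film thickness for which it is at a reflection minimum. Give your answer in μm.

Ray reflecting at the top interface goes from n = 1.0 toward n = 1.36: a half-wave phase shift.
Ray reflecting at the bottom interface goes from n = 1.36 toward n = 1.0: no phase shift.
Net: one phase inversion between the two reflected rays.
With one net inversion, destructive interference in reflection requires 2 n t cos θ_r = m λ.
Snell's law: 1.0 sin 46.0° = 1.36 sin θ_r → sin θ_r = 0.529, cos θ_r = 0.849.
Minimum nonzero at m = 1: t = λ / (2 n cos θ_r) = 420 / (2 × 1.36 × 0.849) = 182 nm.

0.182 μm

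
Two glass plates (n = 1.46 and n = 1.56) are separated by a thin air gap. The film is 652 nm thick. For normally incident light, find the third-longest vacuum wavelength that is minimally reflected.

Top surface (1.46 → 1.0): reflection off a lower-index medium gives no phase shift.
At the lower boundary (n = 1.0 to n = 1.56) the reflected ray undergoes a half-wave phase shift.
Exactly one π shift → a net half-wave offset.
For minimum reflection here: 2 n t = m λ.
λ = 2 n t / m. The third-longest wavelength is m = 3: λ = 2 × 1.0 × 652 / 3.00 = 435 nm.

435 nm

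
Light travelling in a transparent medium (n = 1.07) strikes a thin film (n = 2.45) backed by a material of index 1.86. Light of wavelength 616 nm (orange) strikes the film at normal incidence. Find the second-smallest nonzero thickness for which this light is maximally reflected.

189 nm

Top surface (1.07 → 2.45): reflection off a higher-index medium gives a half-wave phase shift.
Bottom surface (2.45 → 1.86): reflection off a lower-index medium gives no phase shift.
The two reflections differ by half a wavelength.
For maximum reflection here: 2 n t = (m + ½) λ.
The second-smallest nonzero thickness corresponds to m = 1: t = (m + ½) λ / (2 n) = 1.50 × 616 / (2 × 2.45) = 189 nm.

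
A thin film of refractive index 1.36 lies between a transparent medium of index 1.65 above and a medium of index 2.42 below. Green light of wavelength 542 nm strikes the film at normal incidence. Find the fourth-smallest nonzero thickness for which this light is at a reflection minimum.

797 nm

At the upper boundary (n = 1.65 to n = 1.36) the reflected ray undergoes no phase shift.
Bottom surface (1.36 → 2.42): reflection off a higher-index medium gives a half-wave phase shift.
The two reflections differ by half a wavelength.
So the condition for destructive reflection is 2 n t = m λ.
The fourth-smallest nonzero thickness corresponds to m = 4: t = m λ / (2 n) = 4.00 × 542 / (2 × 1.36) = 797 nm.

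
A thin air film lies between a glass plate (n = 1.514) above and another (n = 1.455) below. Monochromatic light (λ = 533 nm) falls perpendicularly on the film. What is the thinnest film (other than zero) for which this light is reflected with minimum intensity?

Ray reflecting at the top interface goes from n = 1.514 toward n = 1.0: no phase shift.
Bottom surface (1.0 → 1.455): reflection off a higher-index medium gives a half-wave phase shift.
Exactly one π shift → a net half-wave offset.
For minimum reflection here: 2 n t = m λ.
Minimum nonzero at m = 1: t = λ / (2 n) = 533 / (2 × 1.0) = 267 nm.

267 nm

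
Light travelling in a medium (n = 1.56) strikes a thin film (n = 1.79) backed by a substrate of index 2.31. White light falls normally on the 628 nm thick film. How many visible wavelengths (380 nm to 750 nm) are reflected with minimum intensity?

3

Top surface (1.56 → 1.79): reflection off a higher-index medium gives a half-wave phase shift.
At the lower boundary (n = 1.79 to n = 2.31) the reflected ray undergoes a half-wave phase shift.
The two reflections carry the same phase change, so no net offset.
For weak reflection here: 2 n t = (m + ½) λ.
λ = 2 n t / (m + ½) = 2248 / (m + ½) nm.
m=2: 899 nm (IR); m=3: 642 nm (visible); m=4: 500 nm (visible); m=5: 409 nm (visible); m=6: 346 nm (UV).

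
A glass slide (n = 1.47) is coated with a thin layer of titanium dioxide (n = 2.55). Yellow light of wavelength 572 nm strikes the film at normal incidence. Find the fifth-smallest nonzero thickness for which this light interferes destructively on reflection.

561 nm

At the upper boundary (n = 1.0 to n = 2.55) the reflected ray undergoes a half-wave phase shift.
Ray reflecting at the bottom interface goes from n = 2.55 toward n = 1.47: no phase shift.
Exactly one π shift → a net half-wave offset.
So the condition for destructive reflection is 2 n t = m λ.
The fifth-smallest nonzero thickness corresponds to m = 5: t = m λ / (2 n) = 5.00 × 572 / (2 × 2.55) = 561 nm.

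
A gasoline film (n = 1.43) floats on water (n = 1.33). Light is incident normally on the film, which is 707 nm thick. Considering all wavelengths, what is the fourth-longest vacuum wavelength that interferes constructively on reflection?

578 nm

Ray reflecting at the top interface goes from n = 1.0 toward n = 1.43: a half-wave phase shift.
At the lower boundary (n = 1.43 to n = 1.33) the reflected ray undergoes no phase shift.
Exactly one π shift → a net half-wave offset.
For strong reflection here: 2 n t = (m + ½) λ.
λ = 2 n t / (m + ½). The fourth-longest wavelength is m = 3: λ = 2 × 1.43 × 707 / 3.50 = 578 nm.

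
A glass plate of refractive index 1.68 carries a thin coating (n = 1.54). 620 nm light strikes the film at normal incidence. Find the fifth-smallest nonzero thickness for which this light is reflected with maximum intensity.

1006 nm

Top surface (1.0 → 1.54): reflection off a higher-index medium gives a half-wave phase shift.
Ray reflecting at the bottom interface goes from n = 1.54 toward n = 1.68: a half-wave phase shift.
Zero or two π shifts → no net half-wave offset.
With no net inversion, constructive interference in reflection requires 2 n t = m λ.
The fifth-smallest nonzero thickness corresponds to m = 5: t = m λ / (2 n) = 5.00 × 620 / (2 × 1.54) = 1006 nm.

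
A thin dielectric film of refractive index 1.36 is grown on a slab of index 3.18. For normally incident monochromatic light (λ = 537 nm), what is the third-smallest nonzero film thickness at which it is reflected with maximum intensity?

At the upper boundary (n = 1.0 to n = 1.36) the reflected ray undergoes a half-wave phase shift.
Ray reflecting at the bottom interface goes from n = 1.36 toward n = 3.18: a half-wave phase shift.
Net: no relative phase inversion (both shifts match).
For bright reflection here: 2 n t = m λ.
The third-smallest nonzero thickness corresponds to m = 3: t = m λ / (2 n) = 3.00 × 537 / (2 × 1.36) = 592 nm.

592 nm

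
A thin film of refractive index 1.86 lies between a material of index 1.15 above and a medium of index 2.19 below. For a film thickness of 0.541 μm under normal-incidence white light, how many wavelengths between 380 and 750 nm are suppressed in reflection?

2

At the upper boundary (n = 1.15 to n = 1.86) the reflected ray undergoes a half-wave phase shift.
Ray reflecting at the bottom interface goes from n = 1.86 toward n = 2.19: a half-wave phase shift.
The two reflections carry the same phase change, so no net offset.
With no net inversion, destructive interference in reflection requires 2 n t = (m + ½) λ.
λ = 2 n t / (m + ½) = 2013 / (m + ½) nm.
m=2: 805 nm (IR); m=3: 575 nm (visible); m=4: 447 nm (visible); m=5: 366 nm (UV).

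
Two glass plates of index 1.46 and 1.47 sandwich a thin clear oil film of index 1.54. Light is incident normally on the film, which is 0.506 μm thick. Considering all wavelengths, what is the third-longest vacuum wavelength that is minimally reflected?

Top surface (1.46 → 1.54): reflection off a higher-index medium gives a half-wave phase shift.
Ray reflecting at the bottom interface goes from n = 1.54 toward n = 1.47: no phase shift.
Exactly one π shift → a net half-wave offset.
With one net inversion, destructive interference in reflection requires 2 n t = m λ.
λ = 2 n t / m. The third-longest wavelength is m = 3: λ = 2 × 1.54 × 506 / 3.00 = 519 nm.

519 nm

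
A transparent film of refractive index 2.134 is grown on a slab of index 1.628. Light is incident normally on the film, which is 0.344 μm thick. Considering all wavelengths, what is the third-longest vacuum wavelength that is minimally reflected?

Top surface (1.0 → 2.134): reflection off a higher-index medium gives a half-wave phase shift.
Bottom surface (2.134 → 1.628): reflection off a lower-index medium gives no phase shift.
The two reflections differ by half a wavelength.
So the condition for destructive reflection is 2 n t = m λ.
λ = 2 n t / m. The third-longest wavelength is m = 3: λ = 2 × 2.134 × 344 / 3.00 = 489 nm.

489 nm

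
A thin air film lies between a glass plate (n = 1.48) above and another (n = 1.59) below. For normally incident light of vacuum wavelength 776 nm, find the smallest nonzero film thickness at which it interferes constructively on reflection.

194 nm

At the upper boundary (n = 1.48 to n = 1.0) the reflected ray undergoes no phase shift.
Ray reflecting at the bottom interface goes from n = 1.0 toward n = 1.59: a half-wave phase shift.
Exactly one π shift → a net half-wave offset.
So the condition for constructive reflection is 2 n t = (m + ½) λ.
Minimum at m = 0: t = λ / (4 n) = 776 / (4 × 1.0) = 194 nm.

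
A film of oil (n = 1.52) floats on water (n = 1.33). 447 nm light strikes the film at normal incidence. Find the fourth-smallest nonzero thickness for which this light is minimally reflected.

588 nm

At the upper boundary (n = 1.0 to n = 1.52) the reflected ray undergoes a half-wave phase shift.
At the lower boundary (n = 1.52 to n = 1.33) the reflected ray undergoes no phase shift.
Exactly one π shift → a net half-wave offset.
So the condition for destructive reflection is 2 n t = m λ.
The fourth-smallest nonzero thickness corresponds to m = 4: t = m λ / (2 n) = 4.00 × 447 / (2 × 1.52) = 588 nm.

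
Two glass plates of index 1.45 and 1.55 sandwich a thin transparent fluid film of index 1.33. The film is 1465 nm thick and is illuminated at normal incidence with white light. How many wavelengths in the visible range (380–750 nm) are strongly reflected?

Top surface (1.45 → 1.33): reflection off a lower-index medium gives no phase shift.
Ray reflecting at the bottom interface goes from n = 1.33 toward n = 1.55: a half-wave phase shift.
Exactly one π shift → a net half-wave offset.
With one net inversion, constructive interference in reflection requires 2 n t = (m + ½) λ.
λ = 2 n t / (m + ½) = 3897 / (m + ½) nm.
m=4: 866 nm (IR); m=5: 709 nm (visible); m=6: 600 nm (visible); m=7: 520 nm (visible); m=8: 458 nm (visible); m=9: 410 nm (visible); m=10: 371 nm (UV).

5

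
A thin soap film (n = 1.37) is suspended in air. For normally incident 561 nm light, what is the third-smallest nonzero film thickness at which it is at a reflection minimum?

Ray reflecting at the top interface goes from n = 1.0 toward n = 1.37: a half-wave phase shift.
At the lower boundary (n = 1.37 to n = 1.0) the reflected ray undergoes no phase shift.
Net: one phase inversion between the two reflected rays.
With one net inversion, destructive interference in reflection requires 2 n t = m λ.
The third-smallest nonzero thickness corresponds to m = 3: t = m λ / (2 n) = 3.00 × 561 / (2 × 1.37) = 614 nm.

614 nm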